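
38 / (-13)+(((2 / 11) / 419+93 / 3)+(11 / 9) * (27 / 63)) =35987618 / 1258257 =28.60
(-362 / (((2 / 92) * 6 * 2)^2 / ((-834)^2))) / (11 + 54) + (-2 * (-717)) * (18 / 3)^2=-3696577298 / 65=-56870419.97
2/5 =0.40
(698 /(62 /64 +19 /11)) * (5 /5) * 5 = 1228480 /949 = 1294.50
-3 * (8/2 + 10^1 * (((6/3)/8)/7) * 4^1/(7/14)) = -144/7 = -20.57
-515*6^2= -18540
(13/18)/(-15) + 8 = 2147/270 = 7.95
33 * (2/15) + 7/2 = 79/10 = 7.90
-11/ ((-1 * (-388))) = -11/ 388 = -0.03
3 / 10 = 0.30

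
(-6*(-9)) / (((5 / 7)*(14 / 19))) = 513 / 5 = 102.60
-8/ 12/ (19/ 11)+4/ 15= -34/ 285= -0.12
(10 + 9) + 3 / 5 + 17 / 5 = 23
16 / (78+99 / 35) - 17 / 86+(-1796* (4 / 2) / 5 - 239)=-1164648043 / 1216470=-957.40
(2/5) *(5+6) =22/5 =4.40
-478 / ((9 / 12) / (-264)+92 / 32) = -168256 / 1011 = -166.43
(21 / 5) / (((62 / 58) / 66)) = 40194 / 155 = 259.32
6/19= 0.32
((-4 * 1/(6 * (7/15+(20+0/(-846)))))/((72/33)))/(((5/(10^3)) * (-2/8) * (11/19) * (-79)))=-19000/72759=-0.26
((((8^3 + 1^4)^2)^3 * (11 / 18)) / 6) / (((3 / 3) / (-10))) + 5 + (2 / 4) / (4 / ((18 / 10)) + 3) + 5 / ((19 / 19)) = -872511135278671123 / 47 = -18564066708056832.40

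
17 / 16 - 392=-390.94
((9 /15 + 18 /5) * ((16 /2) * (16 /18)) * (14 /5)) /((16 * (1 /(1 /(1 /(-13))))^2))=883.31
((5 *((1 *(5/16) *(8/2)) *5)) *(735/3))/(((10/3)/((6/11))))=55125/44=1252.84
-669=-669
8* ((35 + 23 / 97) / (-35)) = -27344 / 3395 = -8.05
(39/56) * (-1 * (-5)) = 195/56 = 3.48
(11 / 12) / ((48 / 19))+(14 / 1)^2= 113105 / 576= 196.36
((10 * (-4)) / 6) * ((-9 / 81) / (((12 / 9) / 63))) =35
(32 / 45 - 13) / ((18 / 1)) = -553 / 810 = -0.68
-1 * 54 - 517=-571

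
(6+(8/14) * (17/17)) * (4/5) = 184/35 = 5.26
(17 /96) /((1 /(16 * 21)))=119 /2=59.50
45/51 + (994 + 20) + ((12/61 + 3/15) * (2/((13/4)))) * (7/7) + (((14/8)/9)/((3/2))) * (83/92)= 1015.24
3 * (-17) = -51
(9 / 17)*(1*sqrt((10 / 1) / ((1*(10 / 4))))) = 18 / 17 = 1.06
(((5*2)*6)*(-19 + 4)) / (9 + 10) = -900 / 19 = -47.37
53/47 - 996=-46759/47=-994.87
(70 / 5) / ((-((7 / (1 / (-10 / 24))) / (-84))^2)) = -290304 / 25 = -11612.16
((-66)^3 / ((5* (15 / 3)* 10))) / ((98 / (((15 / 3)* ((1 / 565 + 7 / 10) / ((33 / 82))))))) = -70813314 / 692125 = -102.31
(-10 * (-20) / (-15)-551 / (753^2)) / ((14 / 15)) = -37803355 / 2646042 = -14.29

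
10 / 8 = 5 / 4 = 1.25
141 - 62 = 79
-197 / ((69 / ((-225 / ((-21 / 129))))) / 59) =-232820.96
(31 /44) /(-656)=-31 /28864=-0.00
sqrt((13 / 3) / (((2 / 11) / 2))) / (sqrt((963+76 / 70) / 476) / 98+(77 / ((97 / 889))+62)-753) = 0.47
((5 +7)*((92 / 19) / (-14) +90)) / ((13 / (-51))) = -7297488 / 1729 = -4220.64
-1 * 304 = -304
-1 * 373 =-373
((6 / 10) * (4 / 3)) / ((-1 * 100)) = -1 / 125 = -0.01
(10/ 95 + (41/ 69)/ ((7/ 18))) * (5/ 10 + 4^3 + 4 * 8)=157.61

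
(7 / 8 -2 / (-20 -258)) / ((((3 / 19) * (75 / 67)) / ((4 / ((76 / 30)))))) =21909 / 2780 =7.88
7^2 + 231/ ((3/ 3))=280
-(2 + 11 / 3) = -17 / 3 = -5.67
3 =3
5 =5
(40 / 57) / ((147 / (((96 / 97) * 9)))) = 0.04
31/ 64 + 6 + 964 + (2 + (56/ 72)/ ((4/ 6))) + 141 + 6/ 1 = 215165/ 192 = 1120.65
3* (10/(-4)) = -15/2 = -7.50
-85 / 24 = -3.54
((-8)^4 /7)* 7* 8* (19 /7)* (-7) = -622592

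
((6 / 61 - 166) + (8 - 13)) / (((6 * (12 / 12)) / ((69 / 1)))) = -1965.37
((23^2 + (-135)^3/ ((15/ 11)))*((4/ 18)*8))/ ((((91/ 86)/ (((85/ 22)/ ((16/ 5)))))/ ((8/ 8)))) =-3658947.51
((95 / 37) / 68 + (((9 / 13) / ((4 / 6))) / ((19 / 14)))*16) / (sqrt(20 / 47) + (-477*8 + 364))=-309555427289 / 87013575595284 - 7631849*sqrt(235) / 174027151190568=-0.00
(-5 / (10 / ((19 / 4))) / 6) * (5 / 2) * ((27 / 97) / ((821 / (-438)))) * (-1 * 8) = -1.18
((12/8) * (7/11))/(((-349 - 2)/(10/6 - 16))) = 301/7722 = 0.04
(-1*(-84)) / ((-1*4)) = -21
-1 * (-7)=7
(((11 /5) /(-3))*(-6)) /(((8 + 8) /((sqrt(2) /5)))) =11*sqrt(2) /200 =0.08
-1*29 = -29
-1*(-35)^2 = -1225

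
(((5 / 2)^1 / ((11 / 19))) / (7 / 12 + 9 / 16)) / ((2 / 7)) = 1596 / 121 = 13.19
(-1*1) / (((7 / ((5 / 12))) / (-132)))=7.86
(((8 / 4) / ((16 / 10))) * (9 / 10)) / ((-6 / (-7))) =21 / 16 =1.31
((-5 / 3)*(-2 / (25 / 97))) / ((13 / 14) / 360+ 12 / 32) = 65184 / 1903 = 34.25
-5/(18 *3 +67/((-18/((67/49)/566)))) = -2496060/26952959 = -0.09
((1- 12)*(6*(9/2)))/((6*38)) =-99/76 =-1.30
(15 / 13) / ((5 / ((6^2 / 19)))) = 108 / 247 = 0.44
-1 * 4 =-4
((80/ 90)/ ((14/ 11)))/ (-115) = -44/ 7245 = -0.01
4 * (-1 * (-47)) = 188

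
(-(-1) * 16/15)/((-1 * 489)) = -0.00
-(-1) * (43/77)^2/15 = 1849/88935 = 0.02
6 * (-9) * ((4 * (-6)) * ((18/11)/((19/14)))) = 326592/209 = 1562.64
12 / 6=2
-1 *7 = -7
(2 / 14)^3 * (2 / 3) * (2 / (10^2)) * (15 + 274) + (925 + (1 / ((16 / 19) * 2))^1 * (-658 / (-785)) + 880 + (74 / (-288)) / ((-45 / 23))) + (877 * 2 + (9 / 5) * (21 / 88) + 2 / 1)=8545626471607 / 2399062050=3562.07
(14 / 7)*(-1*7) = -14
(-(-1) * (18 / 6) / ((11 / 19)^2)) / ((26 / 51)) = 55233 / 3146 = 17.56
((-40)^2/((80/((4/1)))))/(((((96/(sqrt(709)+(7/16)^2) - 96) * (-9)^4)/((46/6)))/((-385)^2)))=-31688395491445/219294640926 - 22342369280 * sqrt(709)/109647320463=-149.93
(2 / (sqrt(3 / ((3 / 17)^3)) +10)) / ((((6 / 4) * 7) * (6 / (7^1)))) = -20 / 4013 +34 * sqrt(17) / 12039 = 0.01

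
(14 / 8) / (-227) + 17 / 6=7697 / 2724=2.83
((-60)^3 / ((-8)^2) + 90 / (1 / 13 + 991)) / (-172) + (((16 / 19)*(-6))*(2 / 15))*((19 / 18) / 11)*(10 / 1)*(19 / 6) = 17.57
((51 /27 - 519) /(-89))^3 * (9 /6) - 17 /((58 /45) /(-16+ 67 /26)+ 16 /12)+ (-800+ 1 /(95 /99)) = -163963361224645589 /316240436380680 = -518.48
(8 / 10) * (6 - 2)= 16 / 5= 3.20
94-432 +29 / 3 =-985 / 3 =-328.33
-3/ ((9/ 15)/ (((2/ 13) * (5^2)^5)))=-97656250/ 13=-7512019.23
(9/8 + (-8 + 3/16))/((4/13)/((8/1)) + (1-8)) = 1391/1448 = 0.96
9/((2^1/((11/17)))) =99/34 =2.91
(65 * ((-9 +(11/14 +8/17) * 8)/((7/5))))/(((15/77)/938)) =11976250/51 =234828.43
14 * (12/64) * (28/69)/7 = 7/46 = 0.15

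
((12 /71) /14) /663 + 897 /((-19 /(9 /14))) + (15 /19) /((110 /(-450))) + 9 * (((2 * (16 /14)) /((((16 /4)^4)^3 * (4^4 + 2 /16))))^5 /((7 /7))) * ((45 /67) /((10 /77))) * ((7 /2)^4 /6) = -171047466899768705494636723667916822013020052401613889 /5093840997661360060285197812155124347175687040270336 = -33.58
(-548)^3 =-164566592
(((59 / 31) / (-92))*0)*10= 0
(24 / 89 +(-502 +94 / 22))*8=-3979.66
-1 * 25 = -25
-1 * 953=-953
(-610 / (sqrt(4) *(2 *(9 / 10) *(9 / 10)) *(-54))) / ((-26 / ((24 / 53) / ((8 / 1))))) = -7625 / 1004562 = -0.01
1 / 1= 1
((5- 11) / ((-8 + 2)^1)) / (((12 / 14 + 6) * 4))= 0.04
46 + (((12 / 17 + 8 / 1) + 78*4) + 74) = 7492 / 17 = 440.71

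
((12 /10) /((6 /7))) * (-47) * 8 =-2632 /5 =-526.40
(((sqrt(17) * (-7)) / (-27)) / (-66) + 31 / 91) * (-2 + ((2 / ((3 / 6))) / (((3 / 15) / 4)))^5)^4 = 3574056655555501355558303167309414400496 / 91-4981759575644864494007989281395041976 * sqrt(17) / 11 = 37408045960354904902027110000000000000.00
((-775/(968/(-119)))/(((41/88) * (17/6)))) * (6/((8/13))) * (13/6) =1524.65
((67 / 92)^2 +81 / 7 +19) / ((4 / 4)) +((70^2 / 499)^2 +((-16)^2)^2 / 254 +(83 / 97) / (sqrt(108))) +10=83*sqrt(3) / 1746 +741091875181737 / 1873607028496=395.63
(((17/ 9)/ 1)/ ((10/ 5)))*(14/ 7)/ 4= 17/ 36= 0.47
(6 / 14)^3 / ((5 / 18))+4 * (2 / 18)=11234 / 15435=0.73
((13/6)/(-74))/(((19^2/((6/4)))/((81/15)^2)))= -9477/2671400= -0.00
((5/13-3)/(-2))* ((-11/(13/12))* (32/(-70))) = 35904/5915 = 6.07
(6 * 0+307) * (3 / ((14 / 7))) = 921 / 2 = 460.50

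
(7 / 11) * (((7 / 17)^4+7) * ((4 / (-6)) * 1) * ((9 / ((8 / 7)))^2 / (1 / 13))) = -803141703 / 334084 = -2404.01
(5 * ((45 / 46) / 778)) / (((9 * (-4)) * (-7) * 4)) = 25 / 4008256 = 0.00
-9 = -9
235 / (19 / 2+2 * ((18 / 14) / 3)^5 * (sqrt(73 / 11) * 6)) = 23.63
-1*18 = -18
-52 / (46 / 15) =-390 / 23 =-16.96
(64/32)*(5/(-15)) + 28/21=2/3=0.67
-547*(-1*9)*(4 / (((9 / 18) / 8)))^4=82594234368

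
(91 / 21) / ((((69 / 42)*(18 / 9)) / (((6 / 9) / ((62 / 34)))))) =3094 / 6417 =0.48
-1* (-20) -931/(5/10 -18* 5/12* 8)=606/17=35.65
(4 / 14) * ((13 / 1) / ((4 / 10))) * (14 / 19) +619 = 11891 / 19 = 625.84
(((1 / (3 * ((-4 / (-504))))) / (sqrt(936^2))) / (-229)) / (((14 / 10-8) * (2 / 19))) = 665 / 2357784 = 0.00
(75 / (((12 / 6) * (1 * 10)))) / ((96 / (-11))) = -55 / 128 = -0.43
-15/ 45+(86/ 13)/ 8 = 0.49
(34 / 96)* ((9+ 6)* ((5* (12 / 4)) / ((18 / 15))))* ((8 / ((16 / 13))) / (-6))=-27625 / 384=-71.94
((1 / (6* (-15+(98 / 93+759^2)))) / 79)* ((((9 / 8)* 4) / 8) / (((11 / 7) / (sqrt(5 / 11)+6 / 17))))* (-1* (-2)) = 0.00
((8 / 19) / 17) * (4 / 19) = 32 / 6137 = 0.01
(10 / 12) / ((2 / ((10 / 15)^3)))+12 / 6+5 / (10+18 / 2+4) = 4361 / 1863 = 2.34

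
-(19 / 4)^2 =-22.56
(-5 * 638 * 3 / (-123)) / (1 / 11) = 35090 / 41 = 855.85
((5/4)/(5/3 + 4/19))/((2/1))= 285/856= 0.33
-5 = -5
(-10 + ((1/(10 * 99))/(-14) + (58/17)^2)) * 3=6569351/1335180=4.92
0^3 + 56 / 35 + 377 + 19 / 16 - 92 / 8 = 29463 / 80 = 368.29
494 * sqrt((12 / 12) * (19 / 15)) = 494 * sqrt(285) / 15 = 555.98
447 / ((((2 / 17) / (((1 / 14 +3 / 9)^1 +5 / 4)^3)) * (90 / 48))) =6802672927 / 740880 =9181.88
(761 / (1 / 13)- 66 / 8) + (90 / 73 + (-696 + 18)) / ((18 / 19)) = 8033257 / 876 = 9170.38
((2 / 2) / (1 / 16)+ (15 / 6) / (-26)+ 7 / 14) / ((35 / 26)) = 853 / 70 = 12.19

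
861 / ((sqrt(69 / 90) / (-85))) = -73185 *sqrt(690) / 23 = -83583.16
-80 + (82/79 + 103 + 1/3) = 24.37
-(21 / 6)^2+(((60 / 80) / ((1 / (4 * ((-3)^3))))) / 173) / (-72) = -16945 / 1384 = -12.24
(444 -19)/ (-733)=-425/ 733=-0.58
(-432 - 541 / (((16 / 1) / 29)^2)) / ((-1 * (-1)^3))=-565573 / 256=-2209.27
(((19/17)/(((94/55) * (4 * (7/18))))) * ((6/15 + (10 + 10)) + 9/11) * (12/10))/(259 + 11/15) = 1796013/43580656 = 0.04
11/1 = 11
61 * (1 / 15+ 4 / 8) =1037 / 30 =34.57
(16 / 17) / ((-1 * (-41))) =16 / 697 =0.02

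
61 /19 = 3.21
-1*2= -2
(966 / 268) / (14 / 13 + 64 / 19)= 39767 / 49044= 0.81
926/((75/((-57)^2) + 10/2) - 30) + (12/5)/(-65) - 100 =-24107569/175825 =-137.11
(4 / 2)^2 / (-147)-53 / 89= -8147 / 13083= -0.62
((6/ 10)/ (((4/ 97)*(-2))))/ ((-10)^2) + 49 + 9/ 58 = 5693561/ 116000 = 49.08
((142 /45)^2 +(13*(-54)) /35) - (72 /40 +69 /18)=-446029 /28350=-15.73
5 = 5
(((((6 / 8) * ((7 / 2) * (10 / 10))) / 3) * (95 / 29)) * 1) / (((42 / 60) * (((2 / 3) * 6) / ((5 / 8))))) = 2375 / 3712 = 0.64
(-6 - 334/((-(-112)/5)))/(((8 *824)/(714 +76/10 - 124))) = -874737/461440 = -1.90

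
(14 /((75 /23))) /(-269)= -322 /20175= -0.02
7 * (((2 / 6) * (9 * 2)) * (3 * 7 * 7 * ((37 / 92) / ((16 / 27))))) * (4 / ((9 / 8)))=14898.13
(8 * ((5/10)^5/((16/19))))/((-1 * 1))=-19/64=-0.30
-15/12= -5/4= -1.25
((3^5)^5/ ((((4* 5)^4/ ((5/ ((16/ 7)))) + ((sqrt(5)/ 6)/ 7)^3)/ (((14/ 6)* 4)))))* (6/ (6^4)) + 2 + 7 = 117592562013739360321527/ 234925181632511999 - 2712453268363524* sqrt(5)/ 5873129540812799975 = 500553.24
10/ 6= 5/ 3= 1.67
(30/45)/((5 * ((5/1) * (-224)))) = -1/8400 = -0.00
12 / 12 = 1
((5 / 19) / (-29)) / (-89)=5 / 49039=0.00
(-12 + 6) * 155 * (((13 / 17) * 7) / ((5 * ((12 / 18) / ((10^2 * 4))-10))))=1450800 / 14569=99.58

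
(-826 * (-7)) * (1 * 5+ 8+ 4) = 98294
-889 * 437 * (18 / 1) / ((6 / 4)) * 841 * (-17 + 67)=-196033567800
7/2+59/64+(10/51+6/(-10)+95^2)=147353573/16320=9029.02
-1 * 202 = -202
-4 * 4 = -16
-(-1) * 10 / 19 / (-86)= -5 / 817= -0.01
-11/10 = -1.10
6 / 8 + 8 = 35 / 4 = 8.75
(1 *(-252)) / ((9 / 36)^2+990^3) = -4032 / 15524784001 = -0.00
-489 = -489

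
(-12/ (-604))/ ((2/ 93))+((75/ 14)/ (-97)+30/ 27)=1826812/ 922761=1.98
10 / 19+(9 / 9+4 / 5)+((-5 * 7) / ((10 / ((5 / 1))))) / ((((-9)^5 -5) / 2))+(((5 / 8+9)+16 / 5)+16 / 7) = 547833051 / 31416728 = 17.44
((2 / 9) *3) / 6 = 1 / 9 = 0.11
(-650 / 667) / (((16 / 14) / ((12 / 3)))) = -3.41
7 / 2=3.50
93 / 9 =31 / 3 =10.33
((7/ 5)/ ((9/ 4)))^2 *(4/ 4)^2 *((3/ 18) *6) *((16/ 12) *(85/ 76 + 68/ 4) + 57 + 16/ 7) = 32.31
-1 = -1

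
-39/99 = -13/33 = -0.39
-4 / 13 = -0.31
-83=-83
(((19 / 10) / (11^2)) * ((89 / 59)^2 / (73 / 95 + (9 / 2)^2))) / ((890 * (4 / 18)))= 289161 / 33641323870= 0.00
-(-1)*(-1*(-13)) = 13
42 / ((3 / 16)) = 224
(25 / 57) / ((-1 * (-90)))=5 / 1026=0.00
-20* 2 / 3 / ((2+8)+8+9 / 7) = -56 / 81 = -0.69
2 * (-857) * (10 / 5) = -3428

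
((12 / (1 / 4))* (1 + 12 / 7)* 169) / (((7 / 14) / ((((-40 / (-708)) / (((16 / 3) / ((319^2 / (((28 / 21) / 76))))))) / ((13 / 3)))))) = 257884761420 / 413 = 624418308.52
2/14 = 1/7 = 0.14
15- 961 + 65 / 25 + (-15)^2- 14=-3662 / 5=-732.40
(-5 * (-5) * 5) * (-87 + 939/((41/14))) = 1197375/41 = 29204.27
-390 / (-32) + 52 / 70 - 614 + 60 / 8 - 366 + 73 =-496479 / 560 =-886.57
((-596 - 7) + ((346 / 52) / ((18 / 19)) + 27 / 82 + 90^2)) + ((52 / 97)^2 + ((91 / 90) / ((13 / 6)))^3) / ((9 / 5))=914539988592959 / 121864427100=7504.57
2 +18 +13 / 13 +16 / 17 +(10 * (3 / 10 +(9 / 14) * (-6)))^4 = 1601073.17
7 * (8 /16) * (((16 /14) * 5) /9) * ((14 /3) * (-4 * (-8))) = 8960 /27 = 331.85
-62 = -62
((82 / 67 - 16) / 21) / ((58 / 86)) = -14190 / 13601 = -1.04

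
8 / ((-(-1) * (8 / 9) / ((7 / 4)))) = 63 / 4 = 15.75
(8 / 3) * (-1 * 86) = -688 / 3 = -229.33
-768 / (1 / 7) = -5376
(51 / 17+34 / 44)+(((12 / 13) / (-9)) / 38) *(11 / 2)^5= -1279537 / 130416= -9.81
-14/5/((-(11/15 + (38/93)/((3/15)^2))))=434/1697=0.26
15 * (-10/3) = -50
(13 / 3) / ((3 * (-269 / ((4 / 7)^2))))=-208 / 118629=-0.00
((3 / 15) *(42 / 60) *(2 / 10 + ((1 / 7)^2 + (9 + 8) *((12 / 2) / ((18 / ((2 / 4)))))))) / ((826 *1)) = 4489 / 8673000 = 0.00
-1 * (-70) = 70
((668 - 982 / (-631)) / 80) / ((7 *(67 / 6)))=126747 / 1183756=0.11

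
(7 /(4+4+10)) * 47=18.28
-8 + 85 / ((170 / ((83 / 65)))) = -7.36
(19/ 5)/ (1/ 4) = 76/ 5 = 15.20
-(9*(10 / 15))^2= -36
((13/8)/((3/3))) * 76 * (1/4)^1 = 247/8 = 30.88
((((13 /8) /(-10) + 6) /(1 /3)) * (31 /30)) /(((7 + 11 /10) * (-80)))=-14477 /518400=-0.03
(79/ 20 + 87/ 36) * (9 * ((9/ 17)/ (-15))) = -1719/ 850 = -2.02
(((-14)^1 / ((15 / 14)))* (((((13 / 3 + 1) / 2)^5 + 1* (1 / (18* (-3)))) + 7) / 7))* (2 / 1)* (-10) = 3860024 / 729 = 5294.96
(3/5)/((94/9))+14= 6607/470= 14.06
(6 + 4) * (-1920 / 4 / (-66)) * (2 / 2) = 800 / 11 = 72.73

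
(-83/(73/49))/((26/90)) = -183015/949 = -192.85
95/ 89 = 1.07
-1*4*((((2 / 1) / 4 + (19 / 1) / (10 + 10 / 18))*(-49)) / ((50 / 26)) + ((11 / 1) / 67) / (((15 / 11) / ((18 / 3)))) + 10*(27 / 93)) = 57095054 / 259625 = 219.91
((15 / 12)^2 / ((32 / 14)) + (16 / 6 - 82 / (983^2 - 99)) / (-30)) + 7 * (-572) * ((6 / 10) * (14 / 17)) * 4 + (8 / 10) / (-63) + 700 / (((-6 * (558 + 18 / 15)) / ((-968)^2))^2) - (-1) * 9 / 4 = 17663877493176618254754011 / 323583474946233600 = 54588317.58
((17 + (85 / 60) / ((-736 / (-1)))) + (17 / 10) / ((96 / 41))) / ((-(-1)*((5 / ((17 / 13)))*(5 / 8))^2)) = 226248563 / 72881250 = 3.10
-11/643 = -0.02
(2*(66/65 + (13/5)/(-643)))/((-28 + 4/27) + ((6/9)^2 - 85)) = -0.02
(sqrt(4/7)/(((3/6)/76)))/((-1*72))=-38*sqrt(7)/63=-1.60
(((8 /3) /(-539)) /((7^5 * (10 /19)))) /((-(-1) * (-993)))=76 /134933402835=0.00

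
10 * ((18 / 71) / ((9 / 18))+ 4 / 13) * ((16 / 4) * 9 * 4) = 1082880 / 923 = 1173.22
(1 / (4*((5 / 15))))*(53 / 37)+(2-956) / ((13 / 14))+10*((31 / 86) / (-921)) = -78201213683 / 76196172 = -1026.31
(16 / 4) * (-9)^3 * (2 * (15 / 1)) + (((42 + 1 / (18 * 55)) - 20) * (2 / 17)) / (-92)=-2944577747 / 33660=-87480.03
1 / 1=1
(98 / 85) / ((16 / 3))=0.22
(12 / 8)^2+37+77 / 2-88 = -41 / 4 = -10.25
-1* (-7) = 7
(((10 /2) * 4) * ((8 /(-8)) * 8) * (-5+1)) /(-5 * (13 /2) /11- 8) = -14080 /241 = -58.42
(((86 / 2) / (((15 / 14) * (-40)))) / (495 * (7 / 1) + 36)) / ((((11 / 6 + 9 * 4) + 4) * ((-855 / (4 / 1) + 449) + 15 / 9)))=-602 / 20819075775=-0.00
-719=-719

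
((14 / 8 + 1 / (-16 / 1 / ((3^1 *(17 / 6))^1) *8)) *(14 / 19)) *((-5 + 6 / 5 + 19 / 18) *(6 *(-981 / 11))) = 12825267 / 7040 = 1821.77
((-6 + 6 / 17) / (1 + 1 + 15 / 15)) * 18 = -576 / 17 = -33.88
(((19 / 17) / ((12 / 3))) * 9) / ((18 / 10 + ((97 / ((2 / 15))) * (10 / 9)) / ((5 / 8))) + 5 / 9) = 7695 / 3964808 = 0.00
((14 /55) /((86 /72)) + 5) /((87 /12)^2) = 197264 /1988965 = 0.10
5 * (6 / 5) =6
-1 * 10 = -10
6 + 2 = 8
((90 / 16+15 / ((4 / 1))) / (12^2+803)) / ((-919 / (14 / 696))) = -175 / 807631904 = -0.00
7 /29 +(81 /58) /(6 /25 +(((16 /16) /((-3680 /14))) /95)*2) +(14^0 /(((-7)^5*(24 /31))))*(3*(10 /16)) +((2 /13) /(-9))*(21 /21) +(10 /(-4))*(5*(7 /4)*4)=-479519073632831 /5886923620032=-81.45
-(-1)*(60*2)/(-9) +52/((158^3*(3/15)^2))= -39442145/2958234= -13.33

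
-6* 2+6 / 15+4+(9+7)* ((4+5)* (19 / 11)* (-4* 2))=-109858 / 55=-1997.42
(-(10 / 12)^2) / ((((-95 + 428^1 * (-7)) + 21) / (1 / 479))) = 5 / 10587816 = 0.00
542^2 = 293764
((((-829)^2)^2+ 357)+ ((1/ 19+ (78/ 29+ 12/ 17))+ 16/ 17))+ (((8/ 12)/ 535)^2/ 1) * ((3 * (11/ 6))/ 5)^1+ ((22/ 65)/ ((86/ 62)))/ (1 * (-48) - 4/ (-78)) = 2450231823493287861704242/ 5187869627625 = 472300192442.38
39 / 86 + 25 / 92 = 2869 / 3956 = 0.73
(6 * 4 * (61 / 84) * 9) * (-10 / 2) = -5490 / 7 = -784.29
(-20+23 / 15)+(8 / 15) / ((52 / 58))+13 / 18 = -4013 / 234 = -17.15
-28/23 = -1.22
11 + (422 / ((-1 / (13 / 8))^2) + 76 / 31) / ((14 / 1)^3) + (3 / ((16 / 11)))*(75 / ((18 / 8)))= 218191189 / 2722048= 80.16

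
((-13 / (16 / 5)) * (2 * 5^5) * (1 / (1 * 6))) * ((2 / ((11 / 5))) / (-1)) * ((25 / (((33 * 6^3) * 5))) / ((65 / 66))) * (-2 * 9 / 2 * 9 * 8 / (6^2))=-78125 / 1584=-49.32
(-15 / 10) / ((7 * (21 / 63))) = -9 / 14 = -0.64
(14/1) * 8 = 112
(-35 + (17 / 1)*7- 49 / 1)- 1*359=-324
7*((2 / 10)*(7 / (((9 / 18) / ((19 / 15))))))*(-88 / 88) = -1862 / 75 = -24.83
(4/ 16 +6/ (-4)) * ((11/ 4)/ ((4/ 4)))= -55/ 16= -3.44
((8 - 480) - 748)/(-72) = 305/18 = 16.94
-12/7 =-1.71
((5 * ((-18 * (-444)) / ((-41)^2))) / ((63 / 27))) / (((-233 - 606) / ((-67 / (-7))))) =-8031960 / 69107591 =-0.12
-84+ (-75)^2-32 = 5509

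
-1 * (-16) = 16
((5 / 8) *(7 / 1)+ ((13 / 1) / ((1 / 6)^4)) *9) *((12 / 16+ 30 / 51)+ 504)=41685446033 / 544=76627658.15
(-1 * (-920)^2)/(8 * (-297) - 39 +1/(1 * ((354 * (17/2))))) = 1273408800/3633367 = 350.48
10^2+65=165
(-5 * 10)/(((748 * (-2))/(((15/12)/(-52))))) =-125/155584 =-0.00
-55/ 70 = -11/ 14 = -0.79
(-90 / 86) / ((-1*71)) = 45 / 3053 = 0.01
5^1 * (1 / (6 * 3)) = 5 / 18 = 0.28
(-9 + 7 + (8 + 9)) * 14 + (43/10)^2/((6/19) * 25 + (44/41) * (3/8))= 137173871/646350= 212.23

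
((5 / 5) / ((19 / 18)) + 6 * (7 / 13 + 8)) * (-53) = -683064 / 247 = -2765.44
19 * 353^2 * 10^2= 236757100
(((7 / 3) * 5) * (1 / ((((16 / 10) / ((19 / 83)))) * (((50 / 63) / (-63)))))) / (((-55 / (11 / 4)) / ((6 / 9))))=58653 / 13280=4.42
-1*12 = -12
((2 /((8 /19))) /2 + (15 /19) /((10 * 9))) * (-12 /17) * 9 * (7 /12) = -22827 /2584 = -8.83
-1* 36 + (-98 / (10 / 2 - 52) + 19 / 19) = -1547 / 47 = -32.91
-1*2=-2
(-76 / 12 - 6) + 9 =-10 / 3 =-3.33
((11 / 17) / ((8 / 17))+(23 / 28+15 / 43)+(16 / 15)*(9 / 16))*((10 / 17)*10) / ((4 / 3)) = 568035 / 40936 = 13.88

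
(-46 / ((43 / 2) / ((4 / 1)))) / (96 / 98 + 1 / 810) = -14605920 / 1673947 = -8.73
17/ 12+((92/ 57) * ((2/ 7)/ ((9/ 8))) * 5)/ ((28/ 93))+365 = 12508981/ 33516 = 373.22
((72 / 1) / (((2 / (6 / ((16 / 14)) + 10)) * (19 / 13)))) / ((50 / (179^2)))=240712.23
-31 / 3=-10.33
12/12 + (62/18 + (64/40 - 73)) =-3013/45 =-66.96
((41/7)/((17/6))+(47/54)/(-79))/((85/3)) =1043843/14383530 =0.07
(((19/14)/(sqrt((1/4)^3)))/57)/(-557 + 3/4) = -16/46725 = -0.00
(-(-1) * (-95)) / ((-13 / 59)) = 5605 / 13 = 431.15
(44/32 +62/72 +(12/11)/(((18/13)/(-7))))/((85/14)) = -18179/33660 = -0.54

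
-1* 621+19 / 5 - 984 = -8006 / 5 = -1601.20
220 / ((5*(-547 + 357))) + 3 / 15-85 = -8078 / 95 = -85.03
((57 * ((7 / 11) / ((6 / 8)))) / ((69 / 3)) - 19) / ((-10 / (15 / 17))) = 12825 / 8602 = 1.49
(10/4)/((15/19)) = 19/6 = 3.17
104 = 104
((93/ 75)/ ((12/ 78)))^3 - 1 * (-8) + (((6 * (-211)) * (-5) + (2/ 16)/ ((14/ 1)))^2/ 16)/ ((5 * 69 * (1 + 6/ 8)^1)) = 1772009851497077/ 378672000000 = 4679.54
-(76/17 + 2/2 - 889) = 15020/17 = 883.53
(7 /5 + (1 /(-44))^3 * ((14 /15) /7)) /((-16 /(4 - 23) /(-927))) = -5251204401 /3407360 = -1541.14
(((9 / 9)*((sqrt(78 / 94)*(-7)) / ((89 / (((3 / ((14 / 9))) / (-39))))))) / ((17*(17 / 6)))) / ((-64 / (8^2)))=-27*sqrt(1833) / 15715531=-0.00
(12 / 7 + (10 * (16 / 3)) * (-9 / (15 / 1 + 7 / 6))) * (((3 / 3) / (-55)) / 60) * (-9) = -14247 / 186725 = -0.08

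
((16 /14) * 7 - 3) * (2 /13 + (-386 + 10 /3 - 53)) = -84925 /39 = -2177.56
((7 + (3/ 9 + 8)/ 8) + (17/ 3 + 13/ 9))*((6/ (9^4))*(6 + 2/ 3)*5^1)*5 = 136375/ 59049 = 2.31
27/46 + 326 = 15023/46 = 326.59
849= 849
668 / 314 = 334 / 157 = 2.13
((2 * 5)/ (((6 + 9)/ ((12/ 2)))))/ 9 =4/ 9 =0.44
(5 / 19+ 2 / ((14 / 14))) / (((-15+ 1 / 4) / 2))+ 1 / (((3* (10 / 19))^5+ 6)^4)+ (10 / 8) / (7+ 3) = -0.18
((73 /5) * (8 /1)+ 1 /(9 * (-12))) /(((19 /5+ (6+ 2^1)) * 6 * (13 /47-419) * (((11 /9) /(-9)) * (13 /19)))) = 0.04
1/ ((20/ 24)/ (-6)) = -36/ 5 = -7.20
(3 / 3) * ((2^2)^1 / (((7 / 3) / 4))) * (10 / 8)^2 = 75 / 7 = 10.71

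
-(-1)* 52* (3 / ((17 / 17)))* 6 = 936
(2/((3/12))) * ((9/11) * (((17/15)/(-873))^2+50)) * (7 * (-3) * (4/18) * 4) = -3841130289472/628756425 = -6109.09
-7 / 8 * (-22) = 77 / 4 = 19.25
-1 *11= -11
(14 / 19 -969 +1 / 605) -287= -14429231 / 11495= -1255.26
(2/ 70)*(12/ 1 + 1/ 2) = 5/ 14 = 0.36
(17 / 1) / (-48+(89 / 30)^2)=-15300 / 35279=-0.43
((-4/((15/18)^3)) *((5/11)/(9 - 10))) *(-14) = -12096/275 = -43.99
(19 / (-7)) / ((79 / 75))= -1425 / 553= -2.58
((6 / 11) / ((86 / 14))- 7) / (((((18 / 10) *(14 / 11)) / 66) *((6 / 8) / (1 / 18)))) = -14.75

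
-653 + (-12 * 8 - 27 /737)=-749.04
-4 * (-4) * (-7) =-112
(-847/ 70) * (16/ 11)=-88/ 5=-17.60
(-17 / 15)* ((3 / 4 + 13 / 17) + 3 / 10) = -617 / 300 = -2.06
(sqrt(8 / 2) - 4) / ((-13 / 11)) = 22 / 13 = 1.69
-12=-12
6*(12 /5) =72 /5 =14.40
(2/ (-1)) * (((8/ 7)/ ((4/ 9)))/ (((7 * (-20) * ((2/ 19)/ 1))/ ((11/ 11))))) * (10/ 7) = 171/ 343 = 0.50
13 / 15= 0.87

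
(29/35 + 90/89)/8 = 5731/24920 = 0.23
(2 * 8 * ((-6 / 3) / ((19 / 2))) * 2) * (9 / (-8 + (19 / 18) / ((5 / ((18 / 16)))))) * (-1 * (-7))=54.68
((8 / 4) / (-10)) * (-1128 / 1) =1128 / 5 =225.60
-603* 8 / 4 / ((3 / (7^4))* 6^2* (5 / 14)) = -75071.27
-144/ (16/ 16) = -144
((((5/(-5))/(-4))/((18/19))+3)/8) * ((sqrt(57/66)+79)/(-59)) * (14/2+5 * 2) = -315605/33984 -3995 * sqrt(418)/747648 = -9.40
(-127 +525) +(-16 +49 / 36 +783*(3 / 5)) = 153569 / 180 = 853.16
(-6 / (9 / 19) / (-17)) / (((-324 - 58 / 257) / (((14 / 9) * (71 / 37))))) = -4853702 / 707562729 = -0.01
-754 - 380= -1134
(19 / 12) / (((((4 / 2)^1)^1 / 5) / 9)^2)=12825 / 16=801.56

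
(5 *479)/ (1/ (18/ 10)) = 4311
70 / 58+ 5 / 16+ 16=8129 / 464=17.52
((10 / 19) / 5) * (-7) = -0.74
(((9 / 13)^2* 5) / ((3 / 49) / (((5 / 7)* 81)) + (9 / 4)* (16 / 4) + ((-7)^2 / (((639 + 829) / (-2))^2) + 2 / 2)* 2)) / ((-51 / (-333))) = 309293085150 / 217455039997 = 1.42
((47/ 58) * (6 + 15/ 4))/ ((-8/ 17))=-31161/ 1856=-16.79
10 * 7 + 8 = 78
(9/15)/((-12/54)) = -27/10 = -2.70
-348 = -348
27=27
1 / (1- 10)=-1 / 9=-0.11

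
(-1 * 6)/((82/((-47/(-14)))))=-141/574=-0.25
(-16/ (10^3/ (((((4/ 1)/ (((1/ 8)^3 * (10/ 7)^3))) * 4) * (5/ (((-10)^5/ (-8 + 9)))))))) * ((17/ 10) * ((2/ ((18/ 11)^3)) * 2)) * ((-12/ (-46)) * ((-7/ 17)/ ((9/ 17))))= -1738477664/ 2456103515625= -0.00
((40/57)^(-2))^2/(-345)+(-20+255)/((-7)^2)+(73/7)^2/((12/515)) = 28885350107993/6182400000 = 4672.19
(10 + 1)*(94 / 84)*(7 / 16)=517 / 96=5.39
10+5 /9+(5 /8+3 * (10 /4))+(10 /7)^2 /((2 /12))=109105 /3528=30.93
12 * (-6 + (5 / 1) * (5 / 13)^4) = -2018892 / 28561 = -70.69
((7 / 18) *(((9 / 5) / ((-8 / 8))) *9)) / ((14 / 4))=-9 / 5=-1.80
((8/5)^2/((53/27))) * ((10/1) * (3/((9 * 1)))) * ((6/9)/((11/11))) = 768/265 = 2.90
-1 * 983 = -983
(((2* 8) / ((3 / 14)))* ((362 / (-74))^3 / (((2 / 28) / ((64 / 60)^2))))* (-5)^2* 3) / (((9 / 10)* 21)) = -6800701358080 / 12308679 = -552512.69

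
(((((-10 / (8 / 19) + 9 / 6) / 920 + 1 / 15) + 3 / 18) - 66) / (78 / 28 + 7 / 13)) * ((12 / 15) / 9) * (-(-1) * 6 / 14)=-9442303 / 12523500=-0.75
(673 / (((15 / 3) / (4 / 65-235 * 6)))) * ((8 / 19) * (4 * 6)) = -11842129536 / 6175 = -1917753.77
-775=-775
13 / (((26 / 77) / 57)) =4389 / 2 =2194.50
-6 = -6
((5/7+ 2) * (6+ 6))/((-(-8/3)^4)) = -4617/7168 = -0.64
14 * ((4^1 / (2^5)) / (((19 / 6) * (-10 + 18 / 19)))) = -21 / 344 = -0.06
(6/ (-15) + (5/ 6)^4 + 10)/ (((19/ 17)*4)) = 1110661/ 492480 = 2.26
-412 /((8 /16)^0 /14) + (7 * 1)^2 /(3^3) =-155687 /27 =-5766.19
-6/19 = -0.32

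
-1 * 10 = -10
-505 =-505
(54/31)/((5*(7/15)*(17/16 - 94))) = -2592/322679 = -0.01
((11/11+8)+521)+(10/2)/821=435135/821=530.01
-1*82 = -82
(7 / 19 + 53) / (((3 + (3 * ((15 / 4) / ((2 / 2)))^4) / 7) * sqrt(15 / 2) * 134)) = 302848 * sqrt(30) / 1000902615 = 0.00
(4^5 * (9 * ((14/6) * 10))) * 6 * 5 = 6451200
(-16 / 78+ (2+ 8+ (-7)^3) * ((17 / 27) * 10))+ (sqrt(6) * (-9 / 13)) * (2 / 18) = -81778 / 39-sqrt(6) / 13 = -2097.06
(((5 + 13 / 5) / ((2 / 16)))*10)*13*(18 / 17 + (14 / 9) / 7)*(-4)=-6196736 / 153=-40501.54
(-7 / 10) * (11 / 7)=-11 / 10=-1.10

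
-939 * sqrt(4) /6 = -313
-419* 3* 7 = -8799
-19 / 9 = -2.11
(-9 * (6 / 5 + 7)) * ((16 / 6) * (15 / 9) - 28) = 8692 / 5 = 1738.40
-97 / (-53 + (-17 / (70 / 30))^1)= 679 / 422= 1.61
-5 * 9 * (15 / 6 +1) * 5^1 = -1575 / 2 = -787.50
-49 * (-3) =147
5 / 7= 0.71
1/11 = 0.09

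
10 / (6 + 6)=5 / 6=0.83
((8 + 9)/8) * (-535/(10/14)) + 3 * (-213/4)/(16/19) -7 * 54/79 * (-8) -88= -9257787/5056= -1831.05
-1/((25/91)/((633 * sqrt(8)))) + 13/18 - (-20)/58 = 557/522 - 115206 * sqrt(2)/25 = -6515.97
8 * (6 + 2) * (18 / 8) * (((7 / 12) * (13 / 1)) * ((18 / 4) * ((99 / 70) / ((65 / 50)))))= 5346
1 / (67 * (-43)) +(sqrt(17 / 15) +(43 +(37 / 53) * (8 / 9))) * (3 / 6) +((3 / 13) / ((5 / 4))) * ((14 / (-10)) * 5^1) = sqrt(255) / 30 +3665489029 / 178650810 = 21.05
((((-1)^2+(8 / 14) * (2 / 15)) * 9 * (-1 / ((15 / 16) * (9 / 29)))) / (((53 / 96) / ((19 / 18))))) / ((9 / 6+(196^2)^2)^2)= -63757312 / 2181655862918540761370625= -0.00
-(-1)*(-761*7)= -5327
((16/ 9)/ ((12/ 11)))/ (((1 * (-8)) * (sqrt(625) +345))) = -11/ 19980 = -0.00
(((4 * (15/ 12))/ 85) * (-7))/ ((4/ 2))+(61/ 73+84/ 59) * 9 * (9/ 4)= 13339289/ 292876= 45.55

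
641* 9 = 5769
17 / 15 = 1.13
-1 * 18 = -18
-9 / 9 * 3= -3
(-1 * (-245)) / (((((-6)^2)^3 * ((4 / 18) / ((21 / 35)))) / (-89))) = -1.26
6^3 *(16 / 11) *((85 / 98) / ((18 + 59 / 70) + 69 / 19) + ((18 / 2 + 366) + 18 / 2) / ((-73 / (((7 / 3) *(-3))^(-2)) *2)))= -5573653632 / 1176121177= -4.74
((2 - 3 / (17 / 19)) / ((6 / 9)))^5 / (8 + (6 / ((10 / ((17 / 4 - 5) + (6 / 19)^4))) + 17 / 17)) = -113236738573905 / 28145280085912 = -4.02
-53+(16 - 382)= -419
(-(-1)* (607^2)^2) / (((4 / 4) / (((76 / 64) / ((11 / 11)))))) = 161208665401.19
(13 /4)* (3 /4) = 39 /16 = 2.44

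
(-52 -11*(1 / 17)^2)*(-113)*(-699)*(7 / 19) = -8315198451 / 5491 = -1514332.26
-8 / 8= -1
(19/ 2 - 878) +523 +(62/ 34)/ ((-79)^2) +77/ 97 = -7095018667/ 20582818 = -344.71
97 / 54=1.80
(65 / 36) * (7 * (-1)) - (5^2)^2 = -22955 / 36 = -637.64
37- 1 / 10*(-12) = 191 / 5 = 38.20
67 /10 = 6.70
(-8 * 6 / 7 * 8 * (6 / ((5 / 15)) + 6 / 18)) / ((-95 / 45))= 63360 / 133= 476.39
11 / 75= 0.15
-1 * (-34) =34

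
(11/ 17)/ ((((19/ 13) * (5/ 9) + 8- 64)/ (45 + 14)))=-6903/ 9979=-0.69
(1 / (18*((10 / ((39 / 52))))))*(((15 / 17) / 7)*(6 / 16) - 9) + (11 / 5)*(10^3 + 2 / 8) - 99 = 160051207 / 76160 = 2101.51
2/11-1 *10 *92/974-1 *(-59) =311977/5357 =58.24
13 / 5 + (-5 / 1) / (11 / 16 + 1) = -49 / 135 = -0.36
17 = 17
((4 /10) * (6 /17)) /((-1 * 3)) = -4 /85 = -0.05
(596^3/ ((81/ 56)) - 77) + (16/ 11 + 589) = 130413038864/ 891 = 146367046.99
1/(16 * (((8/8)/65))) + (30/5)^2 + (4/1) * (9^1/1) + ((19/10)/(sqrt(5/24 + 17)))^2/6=12571301/165200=76.10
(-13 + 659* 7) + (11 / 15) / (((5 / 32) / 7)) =347464 / 75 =4632.85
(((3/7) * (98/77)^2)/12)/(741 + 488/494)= 1729/22175791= 0.00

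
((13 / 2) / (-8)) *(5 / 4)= -65 / 64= -1.02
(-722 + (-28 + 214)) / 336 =-67 / 42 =-1.60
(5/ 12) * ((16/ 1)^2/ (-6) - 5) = -715/ 36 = -19.86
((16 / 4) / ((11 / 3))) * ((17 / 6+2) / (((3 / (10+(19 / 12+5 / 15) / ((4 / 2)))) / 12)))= 7627 / 33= 231.12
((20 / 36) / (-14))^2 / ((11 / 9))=25 / 19404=0.00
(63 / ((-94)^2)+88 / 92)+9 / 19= 5550031 / 3861332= 1.44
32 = 32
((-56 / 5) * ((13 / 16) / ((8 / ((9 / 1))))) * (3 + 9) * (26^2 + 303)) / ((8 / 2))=-2405403 / 80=-30067.54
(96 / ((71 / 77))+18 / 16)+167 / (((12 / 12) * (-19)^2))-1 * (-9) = 23519063 / 205048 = 114.70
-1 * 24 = -24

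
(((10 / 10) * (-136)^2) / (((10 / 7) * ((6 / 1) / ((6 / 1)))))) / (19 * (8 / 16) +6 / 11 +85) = 83776 / 615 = 136.22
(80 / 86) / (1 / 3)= 2.79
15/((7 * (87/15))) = 75/203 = 0.37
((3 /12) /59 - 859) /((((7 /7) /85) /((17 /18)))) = -292934735 /4248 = -68958.27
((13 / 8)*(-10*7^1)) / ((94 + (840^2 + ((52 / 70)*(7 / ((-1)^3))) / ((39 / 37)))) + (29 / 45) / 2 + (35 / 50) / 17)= -348075 / 2159409656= -0.00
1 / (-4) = -1 / 4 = -0.25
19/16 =1.19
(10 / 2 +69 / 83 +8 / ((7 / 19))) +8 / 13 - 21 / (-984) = 69818471 / 2477384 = 28.18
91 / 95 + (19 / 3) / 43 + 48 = 49.11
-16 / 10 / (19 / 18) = -144 / 95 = -1.52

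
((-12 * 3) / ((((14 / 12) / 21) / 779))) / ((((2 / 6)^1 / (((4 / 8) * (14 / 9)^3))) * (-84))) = 305368 / 9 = 33929.78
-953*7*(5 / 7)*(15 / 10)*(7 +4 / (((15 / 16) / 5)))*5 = -2025125 / 2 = -1012562.50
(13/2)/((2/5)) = 65/4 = 16.25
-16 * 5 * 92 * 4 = -29440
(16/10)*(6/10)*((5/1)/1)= 24/5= 4.80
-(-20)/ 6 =10/ 3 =3.33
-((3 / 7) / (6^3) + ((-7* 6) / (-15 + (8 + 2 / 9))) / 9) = -21229 / 30744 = -0.69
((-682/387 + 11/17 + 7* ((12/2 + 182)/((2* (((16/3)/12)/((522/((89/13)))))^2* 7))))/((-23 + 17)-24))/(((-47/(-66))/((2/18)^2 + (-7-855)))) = 221456818897823620133/1983913700130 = 111626236.00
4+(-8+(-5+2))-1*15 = -22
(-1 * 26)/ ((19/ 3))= -78/ 19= -4.11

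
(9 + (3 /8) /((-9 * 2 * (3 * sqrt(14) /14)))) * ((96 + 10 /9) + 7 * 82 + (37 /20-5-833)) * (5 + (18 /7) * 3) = -2643923 /140 + 2643923 * sqrt(14) /181440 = -18830.64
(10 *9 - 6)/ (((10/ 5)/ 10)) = 420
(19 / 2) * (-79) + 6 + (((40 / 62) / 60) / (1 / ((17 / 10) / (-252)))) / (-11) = -1919291203 / 2577960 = -744.50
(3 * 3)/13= 9/13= 0.69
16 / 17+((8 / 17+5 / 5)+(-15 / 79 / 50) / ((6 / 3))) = 64729 / 26860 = 2.41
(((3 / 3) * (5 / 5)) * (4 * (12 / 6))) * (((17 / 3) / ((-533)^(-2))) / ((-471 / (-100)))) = 3863610400 / 1413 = 2734331.49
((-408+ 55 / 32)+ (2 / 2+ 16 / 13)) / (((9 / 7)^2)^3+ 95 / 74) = -731676190105 / 10504684112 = -69.65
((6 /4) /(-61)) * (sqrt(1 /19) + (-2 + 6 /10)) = 21 /610 - 3 * sqrt(19) /2318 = 0.03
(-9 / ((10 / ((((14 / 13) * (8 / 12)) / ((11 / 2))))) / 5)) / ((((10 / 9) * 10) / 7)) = -1323 / 3575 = -0.37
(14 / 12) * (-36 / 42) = -1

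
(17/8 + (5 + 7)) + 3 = 137/8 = 17.12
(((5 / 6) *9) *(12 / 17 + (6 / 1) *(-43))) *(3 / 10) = -19683 / 34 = -578.91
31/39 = 0.79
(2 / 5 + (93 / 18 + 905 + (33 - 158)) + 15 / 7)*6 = 165419 / 35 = 4726.26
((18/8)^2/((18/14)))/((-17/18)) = -567/136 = -4.17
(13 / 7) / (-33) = -13 / 231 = -0.06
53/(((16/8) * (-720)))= -53/1440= -0.04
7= 7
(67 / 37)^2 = 4489 / 1369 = 3.28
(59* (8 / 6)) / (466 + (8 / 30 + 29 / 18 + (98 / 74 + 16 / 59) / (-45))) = 0.17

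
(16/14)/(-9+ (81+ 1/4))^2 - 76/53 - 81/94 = -6685970043/2912711354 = -2.30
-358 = -358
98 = 98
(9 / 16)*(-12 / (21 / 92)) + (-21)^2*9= 27576 / 7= 3939.43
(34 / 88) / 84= 17 / 3696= 0.00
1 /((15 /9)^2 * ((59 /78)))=702 /1475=0.48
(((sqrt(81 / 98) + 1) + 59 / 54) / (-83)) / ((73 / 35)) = -3955 / 327186 - 45 * sqrt(2) / 12118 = -0.02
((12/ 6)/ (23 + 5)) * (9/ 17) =9/ 238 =0.04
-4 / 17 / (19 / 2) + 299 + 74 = 372.98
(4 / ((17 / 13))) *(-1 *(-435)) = 22620 / 17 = 1330.59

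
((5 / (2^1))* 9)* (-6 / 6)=-45 / 2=-22.50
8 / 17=0.47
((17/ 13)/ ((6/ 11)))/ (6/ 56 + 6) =0.39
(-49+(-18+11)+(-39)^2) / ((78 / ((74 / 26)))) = 54205 / 1014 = 53.46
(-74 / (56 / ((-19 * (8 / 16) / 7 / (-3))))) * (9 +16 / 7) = -55537 / 8232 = -6.75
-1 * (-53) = 53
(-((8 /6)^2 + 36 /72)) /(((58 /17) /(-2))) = 697 /522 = 1.34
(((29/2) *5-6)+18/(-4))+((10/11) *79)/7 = 5564/77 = 72.26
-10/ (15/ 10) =-20/ 3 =-6.67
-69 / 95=-0.73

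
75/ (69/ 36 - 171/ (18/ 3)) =-900/ 319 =-2.82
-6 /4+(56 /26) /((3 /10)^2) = 5249 /234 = 22.43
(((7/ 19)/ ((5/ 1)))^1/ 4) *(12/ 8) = 21/ 760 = 0.03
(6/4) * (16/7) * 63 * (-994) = -214704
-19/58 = -0.33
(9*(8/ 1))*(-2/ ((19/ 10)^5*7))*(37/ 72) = -7400000/ 17332693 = -0.43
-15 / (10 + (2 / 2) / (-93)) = -1395 / 929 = -1.50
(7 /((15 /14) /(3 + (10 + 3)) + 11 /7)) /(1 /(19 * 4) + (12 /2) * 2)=119168 /335071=0.36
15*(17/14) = 255/14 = 18.21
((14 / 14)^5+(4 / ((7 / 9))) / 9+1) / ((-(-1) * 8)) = 9 / 28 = 0.32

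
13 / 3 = 4.33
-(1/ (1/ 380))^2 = -144400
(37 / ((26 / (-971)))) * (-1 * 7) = 251489 / 26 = 9672.65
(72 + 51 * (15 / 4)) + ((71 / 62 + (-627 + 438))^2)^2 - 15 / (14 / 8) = 128811438642061171 / 103434352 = 1245344860.30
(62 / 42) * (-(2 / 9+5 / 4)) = -1643 / 756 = -2.17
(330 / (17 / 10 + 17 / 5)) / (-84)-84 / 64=-11897 / 5712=-2.08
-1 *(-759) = 759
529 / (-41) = -529 / 41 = -12.90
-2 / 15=-0.13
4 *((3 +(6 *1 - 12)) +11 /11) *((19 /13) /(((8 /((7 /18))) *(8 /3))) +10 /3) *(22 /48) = -12.32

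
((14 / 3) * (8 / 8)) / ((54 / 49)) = 343 / 81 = 4.23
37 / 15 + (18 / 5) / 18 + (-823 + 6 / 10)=-819.73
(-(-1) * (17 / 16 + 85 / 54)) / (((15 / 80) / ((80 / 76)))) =22780 / 1539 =14.80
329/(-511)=-47/73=-0.64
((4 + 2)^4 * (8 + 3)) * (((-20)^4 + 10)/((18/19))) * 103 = 248006539440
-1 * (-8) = 8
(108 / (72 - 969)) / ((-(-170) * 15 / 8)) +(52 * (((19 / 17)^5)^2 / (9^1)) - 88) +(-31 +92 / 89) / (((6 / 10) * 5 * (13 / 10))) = -942874676370009116306 / 12070713079090876275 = -78.11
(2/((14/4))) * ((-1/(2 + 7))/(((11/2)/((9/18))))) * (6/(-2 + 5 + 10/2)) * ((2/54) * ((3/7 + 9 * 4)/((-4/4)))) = 85/14553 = 0.01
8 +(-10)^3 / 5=-192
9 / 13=0.69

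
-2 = -2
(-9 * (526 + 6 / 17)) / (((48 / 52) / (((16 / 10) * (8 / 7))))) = -5583552 / 595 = -9384.12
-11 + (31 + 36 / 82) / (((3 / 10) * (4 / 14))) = 355.79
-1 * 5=-5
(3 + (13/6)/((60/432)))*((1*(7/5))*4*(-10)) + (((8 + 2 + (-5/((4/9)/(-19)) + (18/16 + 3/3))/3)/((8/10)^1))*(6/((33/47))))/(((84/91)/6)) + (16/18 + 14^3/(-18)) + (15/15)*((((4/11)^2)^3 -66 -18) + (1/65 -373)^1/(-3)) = 150486270708337/33163621920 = 4537.69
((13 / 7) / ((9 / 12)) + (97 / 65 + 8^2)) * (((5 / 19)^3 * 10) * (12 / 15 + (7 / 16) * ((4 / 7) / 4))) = 147775 / 13832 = 10.68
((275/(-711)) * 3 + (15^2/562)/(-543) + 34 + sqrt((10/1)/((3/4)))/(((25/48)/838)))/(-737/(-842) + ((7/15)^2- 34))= -203211648 * sqrt(30)/6234217- 24997439697825/25049202356123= -179.53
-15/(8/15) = -225/8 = -28.12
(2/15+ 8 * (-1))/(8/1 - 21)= 118/195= 0.61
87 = 87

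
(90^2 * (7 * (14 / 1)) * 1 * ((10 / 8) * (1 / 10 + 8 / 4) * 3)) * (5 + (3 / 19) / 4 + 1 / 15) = 2425872645 / 76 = 31919376.91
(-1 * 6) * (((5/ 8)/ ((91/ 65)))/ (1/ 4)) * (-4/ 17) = 300/ 119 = 2.52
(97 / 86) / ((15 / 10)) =97 / 129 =0.75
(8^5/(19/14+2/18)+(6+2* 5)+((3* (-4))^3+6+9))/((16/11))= 41963053/2960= 14176.71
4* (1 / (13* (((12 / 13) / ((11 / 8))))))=11 / 24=0.46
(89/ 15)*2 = 178/ 15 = 11.87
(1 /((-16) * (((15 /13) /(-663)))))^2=8254129 /6400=1289.71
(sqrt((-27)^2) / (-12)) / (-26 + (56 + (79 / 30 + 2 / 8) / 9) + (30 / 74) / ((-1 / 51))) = -44955 / 192701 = -0.23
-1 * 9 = -9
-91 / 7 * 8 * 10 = -1040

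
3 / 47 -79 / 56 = -3545 / 2632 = -1.35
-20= -20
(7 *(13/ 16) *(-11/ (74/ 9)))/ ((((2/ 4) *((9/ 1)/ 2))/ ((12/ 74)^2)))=-9009/ 101306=-0.09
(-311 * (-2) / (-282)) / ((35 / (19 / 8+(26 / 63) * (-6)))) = 5287 / 829080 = 0.01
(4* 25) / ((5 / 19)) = 380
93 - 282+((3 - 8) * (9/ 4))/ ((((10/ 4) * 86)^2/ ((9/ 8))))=-189.00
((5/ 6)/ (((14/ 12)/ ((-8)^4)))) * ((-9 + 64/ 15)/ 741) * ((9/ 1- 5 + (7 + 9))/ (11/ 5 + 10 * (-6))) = 6.47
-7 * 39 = -273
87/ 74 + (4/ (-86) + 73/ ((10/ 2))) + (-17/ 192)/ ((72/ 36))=47912957/ 3054720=15.68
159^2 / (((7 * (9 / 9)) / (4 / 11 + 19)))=5384853 / 77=69933.16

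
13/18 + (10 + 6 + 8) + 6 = 553/18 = 30.72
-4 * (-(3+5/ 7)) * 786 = 81744/ 7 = 11677.71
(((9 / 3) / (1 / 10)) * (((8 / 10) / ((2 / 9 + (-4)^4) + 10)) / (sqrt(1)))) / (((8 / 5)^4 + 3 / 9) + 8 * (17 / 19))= 1923750 / 299707853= 0.01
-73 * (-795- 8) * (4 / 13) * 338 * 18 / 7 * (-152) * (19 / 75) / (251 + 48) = -8126000256 / 4025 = -2018882.05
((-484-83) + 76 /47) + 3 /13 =-345308 /611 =-565.15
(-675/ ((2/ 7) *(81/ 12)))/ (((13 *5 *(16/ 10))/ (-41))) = 7175/ 52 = 137.98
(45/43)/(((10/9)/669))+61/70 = 630.98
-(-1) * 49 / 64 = 0.77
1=1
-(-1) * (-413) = -413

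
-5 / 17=-0.29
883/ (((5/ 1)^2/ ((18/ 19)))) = 15894/ 475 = 33.46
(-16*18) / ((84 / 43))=-1032 / 7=-147.43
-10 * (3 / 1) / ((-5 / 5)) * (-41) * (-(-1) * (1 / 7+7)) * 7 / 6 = -10250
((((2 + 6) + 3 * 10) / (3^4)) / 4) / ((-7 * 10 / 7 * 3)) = -19 / 4860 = -0.00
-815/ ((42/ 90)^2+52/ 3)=-183375/ 3949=-46.44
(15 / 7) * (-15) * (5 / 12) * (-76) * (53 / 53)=7125 / 7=1017.86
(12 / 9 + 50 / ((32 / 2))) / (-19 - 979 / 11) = -107 / 2592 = -0.04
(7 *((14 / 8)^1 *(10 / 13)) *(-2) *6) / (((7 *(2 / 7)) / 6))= -4410 / 13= -339.23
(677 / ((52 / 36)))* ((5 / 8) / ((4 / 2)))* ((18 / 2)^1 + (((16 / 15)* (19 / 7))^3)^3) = 15021879677150229698749013 / 7170583753856250000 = 2094931.21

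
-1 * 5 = -5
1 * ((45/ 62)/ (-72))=-0.01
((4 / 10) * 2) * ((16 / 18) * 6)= 4.27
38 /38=1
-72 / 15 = -24 / 5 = -4.80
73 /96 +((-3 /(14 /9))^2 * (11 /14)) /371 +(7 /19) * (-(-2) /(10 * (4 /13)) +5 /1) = 3307412167 /1160547360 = 2.85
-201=-201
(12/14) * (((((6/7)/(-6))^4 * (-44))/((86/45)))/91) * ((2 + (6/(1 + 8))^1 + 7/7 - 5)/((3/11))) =29040/65765791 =0.00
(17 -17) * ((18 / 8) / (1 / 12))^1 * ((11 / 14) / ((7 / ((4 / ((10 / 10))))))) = 0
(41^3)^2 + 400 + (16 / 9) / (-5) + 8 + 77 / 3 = 213754710344 / 45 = 4750104674.31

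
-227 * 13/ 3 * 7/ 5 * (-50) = 206570/ 3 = 68856.67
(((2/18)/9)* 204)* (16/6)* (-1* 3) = -544/27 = -20.15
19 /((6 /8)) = 76 /3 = 25.33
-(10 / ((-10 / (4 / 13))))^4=-256 / 28561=-0.01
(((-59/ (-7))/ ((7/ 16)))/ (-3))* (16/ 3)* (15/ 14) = -37760/ 1029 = -36.70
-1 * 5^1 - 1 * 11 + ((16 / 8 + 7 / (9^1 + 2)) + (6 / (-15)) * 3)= -801 / 55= -14.56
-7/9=-0.78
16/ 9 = 1.78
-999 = -999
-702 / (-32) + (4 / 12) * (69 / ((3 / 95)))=36013 / 48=750.27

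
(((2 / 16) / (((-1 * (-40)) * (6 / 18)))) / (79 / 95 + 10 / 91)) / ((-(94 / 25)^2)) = -1080625 / 1534212352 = -0.00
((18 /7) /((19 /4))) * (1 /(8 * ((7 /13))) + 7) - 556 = -513991 /931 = -552.08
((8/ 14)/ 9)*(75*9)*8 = 2400/ 7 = 342.86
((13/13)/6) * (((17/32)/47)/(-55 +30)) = -17/225600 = -0.00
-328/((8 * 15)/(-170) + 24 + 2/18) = -50184/3581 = -14.01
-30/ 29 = -1.03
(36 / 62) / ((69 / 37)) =222 / 713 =0.31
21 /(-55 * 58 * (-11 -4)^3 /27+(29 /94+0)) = 282 /5354647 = 0.00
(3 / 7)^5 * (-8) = -1944 / 16807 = -0.12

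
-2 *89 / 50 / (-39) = 89 / 975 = 0.09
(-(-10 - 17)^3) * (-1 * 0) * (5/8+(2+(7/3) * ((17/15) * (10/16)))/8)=0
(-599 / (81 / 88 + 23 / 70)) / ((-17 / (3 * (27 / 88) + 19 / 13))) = 57129625 / 850187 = 67.20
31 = 31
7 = 7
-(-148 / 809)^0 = -1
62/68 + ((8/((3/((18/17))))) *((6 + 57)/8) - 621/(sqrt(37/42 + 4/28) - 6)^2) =319359967/73370674 - 312984 *sqrt(1806)/2157961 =-1.81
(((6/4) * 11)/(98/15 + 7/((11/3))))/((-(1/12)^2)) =-392040/1393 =-281.44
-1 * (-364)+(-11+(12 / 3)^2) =369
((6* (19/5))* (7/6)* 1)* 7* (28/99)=52.66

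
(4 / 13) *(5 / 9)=20 / 117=0.17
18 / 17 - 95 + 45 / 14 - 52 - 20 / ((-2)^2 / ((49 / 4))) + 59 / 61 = -5894589 / 29036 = -203.01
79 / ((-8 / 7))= -553 / 8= -69.12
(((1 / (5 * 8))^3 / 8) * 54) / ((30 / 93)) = 0.00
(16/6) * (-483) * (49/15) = -63112/15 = -4207.47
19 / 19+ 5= 6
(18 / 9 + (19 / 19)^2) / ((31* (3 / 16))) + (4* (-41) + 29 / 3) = -14305 / 93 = -153.82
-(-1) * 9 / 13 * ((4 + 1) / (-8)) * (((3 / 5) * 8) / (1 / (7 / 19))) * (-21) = 3969 / 247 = 16.07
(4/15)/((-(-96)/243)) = 0.68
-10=-10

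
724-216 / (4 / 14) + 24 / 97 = -3080 / 97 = -31.75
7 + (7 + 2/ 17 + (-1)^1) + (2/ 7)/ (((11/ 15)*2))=13.31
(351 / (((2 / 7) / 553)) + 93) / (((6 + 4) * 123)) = 452969 / 820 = 552.40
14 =14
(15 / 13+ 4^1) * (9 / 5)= 603 / 65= 9.28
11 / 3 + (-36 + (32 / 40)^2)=-2377 / 75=-31.69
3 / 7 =0.43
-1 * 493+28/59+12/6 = -28941/59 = -490.53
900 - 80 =820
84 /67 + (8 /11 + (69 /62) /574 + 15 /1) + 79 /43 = 21225731063 /1127819308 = 18.82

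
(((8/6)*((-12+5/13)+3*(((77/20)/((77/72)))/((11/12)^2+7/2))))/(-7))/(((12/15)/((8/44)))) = 741574/1876875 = 0.40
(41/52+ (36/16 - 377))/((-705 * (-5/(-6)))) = 9723/15275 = 0.64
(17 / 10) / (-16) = -17 / 160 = -0.11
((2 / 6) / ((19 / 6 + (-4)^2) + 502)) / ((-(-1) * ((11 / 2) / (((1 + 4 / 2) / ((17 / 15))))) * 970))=0.00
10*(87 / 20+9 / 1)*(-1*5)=-1335 / 2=-667.50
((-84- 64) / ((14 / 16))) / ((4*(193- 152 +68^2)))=-296 / 32655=-0.01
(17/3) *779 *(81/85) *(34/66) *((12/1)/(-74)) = -715122/2035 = -351.41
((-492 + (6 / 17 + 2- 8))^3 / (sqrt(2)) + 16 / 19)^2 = 66175828079709802307217664 / 8713662409- 9687931776000 * sqrt(2) / 93347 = 7594490547674923.56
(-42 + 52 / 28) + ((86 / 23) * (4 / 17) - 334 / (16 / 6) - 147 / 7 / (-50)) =-44912271 / 273700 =-164.09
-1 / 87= -0.01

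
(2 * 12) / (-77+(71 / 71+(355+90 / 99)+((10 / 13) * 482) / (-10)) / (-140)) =-0.30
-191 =-191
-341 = -341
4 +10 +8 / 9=134 / 9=14.89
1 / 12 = 0.08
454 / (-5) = -454 / 5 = -90.80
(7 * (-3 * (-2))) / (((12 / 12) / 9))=378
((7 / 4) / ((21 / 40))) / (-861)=-10 / 2583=-0.00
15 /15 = 1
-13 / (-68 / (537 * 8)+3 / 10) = -34905 / 763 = -45.75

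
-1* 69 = -69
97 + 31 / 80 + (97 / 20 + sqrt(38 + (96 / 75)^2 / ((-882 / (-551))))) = 108.48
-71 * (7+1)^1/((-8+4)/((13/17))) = 1846/17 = 108.59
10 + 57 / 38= 23 / 2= 11.50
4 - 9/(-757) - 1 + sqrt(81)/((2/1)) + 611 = 936427/1514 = 618.51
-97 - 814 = -911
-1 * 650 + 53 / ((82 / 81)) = -49007 / 82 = -597.65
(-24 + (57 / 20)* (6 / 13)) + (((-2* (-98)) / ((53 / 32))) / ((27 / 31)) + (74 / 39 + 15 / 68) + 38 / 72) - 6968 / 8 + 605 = -237452944 / 1581255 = -150.17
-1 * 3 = -3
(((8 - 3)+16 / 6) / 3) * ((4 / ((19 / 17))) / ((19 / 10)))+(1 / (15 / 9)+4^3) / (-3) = -271609 / 16245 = -16.72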